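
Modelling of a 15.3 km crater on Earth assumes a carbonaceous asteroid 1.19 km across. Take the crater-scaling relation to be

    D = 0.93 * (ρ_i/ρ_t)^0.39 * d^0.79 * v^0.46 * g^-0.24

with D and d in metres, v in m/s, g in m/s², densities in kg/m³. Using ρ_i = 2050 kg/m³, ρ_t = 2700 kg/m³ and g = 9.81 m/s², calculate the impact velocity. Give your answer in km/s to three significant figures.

v ≈ 31.8 km/s

Rearranging for v: v = [D / (0.93 · (2050/2700)^0.39 · 1190^0.79 · 9.81^-0.24)]^(1/0.46).
D = 15300 m.
(2050/2700)^0.39 = 0.8982
1190^0.79 = 269.0
9.81^-0.24 = 0.5781
Denominator = 0.93 × 0.8982 × 269.0 × 0.5781 = 129.9
D / 129.9 = 15300 / 129.9 = 117.8
v = 117.8^(1/0.46) = 117.8^2.1739 = 31803 m/s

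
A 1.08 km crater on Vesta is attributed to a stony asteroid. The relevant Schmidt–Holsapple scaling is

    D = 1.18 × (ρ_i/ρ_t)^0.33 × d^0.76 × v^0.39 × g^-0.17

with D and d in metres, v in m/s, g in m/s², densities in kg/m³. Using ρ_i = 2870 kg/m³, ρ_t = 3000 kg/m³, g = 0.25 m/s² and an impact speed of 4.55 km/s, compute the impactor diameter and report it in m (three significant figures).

d ≈ 78.2 m

Rearranging for d: d = [D / (1.18 · (2870/3000)^0.33 · 4550^0.39 · 0.25^-0.17)]^(1/0.76).
D = 1080 m.
(2870/3000)^0.33 = 0.9855
4550^0.39 = 26.71
0.25^-0.17 = 1.266
Denominator = 1.18 × 0.9855 × 26.71 × 1.266 = 39.32
D / 39.32 = 1080 / 39.32 = 27.47
d = 27.47^(1/0.76) = 27.47^1.3158 = 78.21 m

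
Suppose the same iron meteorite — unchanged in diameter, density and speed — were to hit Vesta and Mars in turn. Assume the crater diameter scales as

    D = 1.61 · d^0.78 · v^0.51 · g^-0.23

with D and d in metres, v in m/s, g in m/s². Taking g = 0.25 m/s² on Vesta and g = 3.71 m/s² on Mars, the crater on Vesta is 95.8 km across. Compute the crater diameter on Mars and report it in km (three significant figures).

D ≈ 51.5 km

All impactor-dependent factors cancel in the ratio, leaving D_Mars/D_Vesta = (g_Mars/g_Vesta)^-0.23.
(3.71/0.25)^-0.23 = 14.84^-0.23 = 0.5377
D_Mars = 0.5377 × 95.8 km = 51.5 km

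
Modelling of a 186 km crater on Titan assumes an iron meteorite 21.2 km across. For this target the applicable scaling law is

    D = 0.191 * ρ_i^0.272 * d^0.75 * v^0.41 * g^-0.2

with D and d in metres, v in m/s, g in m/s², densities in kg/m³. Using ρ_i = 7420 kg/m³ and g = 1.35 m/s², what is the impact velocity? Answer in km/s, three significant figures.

Rearranging for v: v = [D / (0.191 · 7420^0.272 · 21200^0.75 · 1.35^-0.2)]^(1/0.41).
D = 186000 m.
7420^0.272 = 11.29
21200^0.75 = 1757
1.35^-0.2 = 0.9417
Denominator = 0.191 × 11.29 × 1757 × 0.9417 = 3568
D / 3568 = 186000 / 3568 = 52.13
v = 52.13^(1/0.41) = 52.13^2.439 = 15416 m/s

v ≈ 15.4 km/s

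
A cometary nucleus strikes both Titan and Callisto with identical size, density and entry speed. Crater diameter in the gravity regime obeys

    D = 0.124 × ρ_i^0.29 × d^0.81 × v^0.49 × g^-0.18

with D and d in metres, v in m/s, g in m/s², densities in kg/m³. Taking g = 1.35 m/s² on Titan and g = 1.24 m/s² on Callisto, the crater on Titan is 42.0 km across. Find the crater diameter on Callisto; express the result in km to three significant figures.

D ≈ 42.6 km

All impactor-dependent factors cancel in the ratio, leaving D_Callisto/D_Titan = (g_Callisto/g_Titan)^-0.18.
(1.24/1.35)^-0.18 = 0.9185^-0.18 = 1.015
D_Callisto = 1.015 × 42.0 km = 42.6 km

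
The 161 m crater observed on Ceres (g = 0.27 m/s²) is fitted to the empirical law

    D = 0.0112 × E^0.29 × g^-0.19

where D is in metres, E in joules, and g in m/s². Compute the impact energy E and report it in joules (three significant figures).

Rearranging: E = [D / (0.0112 · g^-0.19)]^(1/0.29).
g^-0.19 = 0.27^-0.19 = 1.282
D / (0.0112 × 1.282) = 161 / (0.01436) = 1.121 × 10^4
E = (1.121 × 10^4)^3.4483 = 9.210 × 10^13 J

E ≈ 9.21 × 10^13 J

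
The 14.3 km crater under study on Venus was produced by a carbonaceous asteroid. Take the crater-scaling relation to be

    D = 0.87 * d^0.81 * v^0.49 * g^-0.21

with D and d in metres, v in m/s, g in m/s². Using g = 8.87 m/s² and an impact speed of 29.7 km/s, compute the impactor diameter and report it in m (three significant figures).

Rearranging for d: d = [D / (0.87 · 29700^0.49 · 8.87^-0.21)]^(1/0.81).
D = 14300 m.
29700^0.49 = 155.5
8.87^-0.21 = 0.6323
Denominator = 0.87 × 155.5 × 0.6323 = 85.54
D / 85.54 = 14300 / 85.54 = 167.2
d = 167.2^(1/0.81) = 167.2^1.2346 = 555.7 m

d ≈ 556 m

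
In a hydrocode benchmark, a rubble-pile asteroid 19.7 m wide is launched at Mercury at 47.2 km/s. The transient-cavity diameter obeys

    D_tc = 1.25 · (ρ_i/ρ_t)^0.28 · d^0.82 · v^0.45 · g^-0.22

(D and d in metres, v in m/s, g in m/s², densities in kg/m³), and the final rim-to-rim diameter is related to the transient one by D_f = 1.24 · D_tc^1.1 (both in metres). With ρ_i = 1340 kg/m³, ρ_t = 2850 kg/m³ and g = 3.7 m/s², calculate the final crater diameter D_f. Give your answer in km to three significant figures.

v = 47200 m/s.
(ρ_i/ρ_t)^0.28 = (1340/2850)^0.28 = 0.8095
d^0.82 = 19.7^0.82 = 11.52
v^0.45 = 47200^0.45 = 126.8
g^-0.22 = 3.7^-0.22 = 0.7499
D_tc = 1.25 × 0.8095 × 11.52 × 126.8 × 0.7499 = 1108 m
D_f = 1.24 × (1108)^1.1 = 2770 m
     = 2.770 km

D_f ≈ 2.77 km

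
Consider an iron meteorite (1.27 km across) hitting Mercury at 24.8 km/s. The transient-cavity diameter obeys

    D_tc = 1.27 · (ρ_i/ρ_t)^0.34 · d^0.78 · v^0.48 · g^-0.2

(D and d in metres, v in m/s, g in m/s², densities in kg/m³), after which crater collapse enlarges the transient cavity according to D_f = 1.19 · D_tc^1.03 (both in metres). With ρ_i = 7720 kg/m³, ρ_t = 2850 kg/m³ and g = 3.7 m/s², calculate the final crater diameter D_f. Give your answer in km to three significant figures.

D_f ≈ 76.4 km

In SI: d = 1270 m, v = 24800 m/s.
(ρ_i/ρ_t)^0.34 = (7720/2850)^0.34 = 1.403
d^0.78 = 1270^0.78 = 263.6
v^0.48 = 24800^0.48 = 128.6
g^-0.2 = 3.7^-0.2 = 0.7698
D_tc = 1.27 × 1.403 × 263.6 × 128.6 × 0.7698 = 46500 m
D_f = 1.19 × (46500)^1.03 = 76388 m
     = 76.39 km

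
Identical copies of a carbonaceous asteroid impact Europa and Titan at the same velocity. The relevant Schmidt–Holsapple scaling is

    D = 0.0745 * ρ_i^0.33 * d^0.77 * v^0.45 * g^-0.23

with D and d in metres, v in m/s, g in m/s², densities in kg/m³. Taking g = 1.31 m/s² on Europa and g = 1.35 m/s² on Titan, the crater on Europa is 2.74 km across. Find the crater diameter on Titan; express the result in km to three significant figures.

D ≈ 2.72 km

All impactor-dependent factors cancel in the ratio, leaving D_Titan/D_Europa = (g_Titan/g_Europa)^-0.23.
(1.35/1.31)^-0.23 = 1.031^-0.23 = 0.9930
D_Titan = 0.9930 × 2.74 km = 2.72 km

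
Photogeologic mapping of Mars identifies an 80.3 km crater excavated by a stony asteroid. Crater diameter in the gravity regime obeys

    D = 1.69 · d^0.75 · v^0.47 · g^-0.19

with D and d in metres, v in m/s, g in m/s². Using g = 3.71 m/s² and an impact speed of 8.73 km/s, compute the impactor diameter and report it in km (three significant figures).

Rearranging for d: d = [D / (1.69 · 8730^0.47 · 3.71^-0.19)]^(1/0.75).
D = 80300 m.
8730^0.47 = 71.17
3.71^-0.19 = 0.7795
Denominator = 1.69 × 71.17 × 0.7795 = 93.76
D / 93.76 = 80300 / 93.76 = 856.4
d = 856.4^(1/0.75) = 856.4^1.3333 = 8131 m

d ≈ 8.13 km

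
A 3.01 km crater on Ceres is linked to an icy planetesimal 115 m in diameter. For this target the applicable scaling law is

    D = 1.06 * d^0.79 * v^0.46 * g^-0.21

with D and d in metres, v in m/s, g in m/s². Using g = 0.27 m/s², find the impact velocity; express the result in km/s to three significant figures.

Rearranging for v: v = [D / (1.06 · 115^0.79 · 0.27^-0.21)]^(1/0.46).
D = 3010 m.
115^0.79 = 42.46
0.27^-0.21 = 1.316
Denominator = 1.06 × 42.46 × 1.316 = 59.23
D / 59.23 = 3010 / 59.23 = 50.82
v = 50.82^(1/0.46) = 50.82^2.1739 = 5114 m/s

v ≈ 5.11 km/s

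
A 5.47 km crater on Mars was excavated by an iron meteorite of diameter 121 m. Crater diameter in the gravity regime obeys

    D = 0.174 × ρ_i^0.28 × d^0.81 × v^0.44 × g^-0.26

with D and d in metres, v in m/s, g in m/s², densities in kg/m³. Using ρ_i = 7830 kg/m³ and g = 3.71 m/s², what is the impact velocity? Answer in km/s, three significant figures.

Rearranging for v: v = [D / (0.174 · 7830^0.28 · 121^0.81 · 3.71^-0.26)]^(1/0.44).
D = 5470 m.
7830^0.28 = 12.31
121^0.81 = 48.65
3.71^-0.26 = 0.7112
Denominator = 0.174 × 12.31 × 48.65 × 0.7112 = 74.11
D / 74.11 = 5470 / 74.11 = 73.81
v = 73.81^(1/0.44) = 73.81^2.2727 = 17606 m/s

v ≈ 17.6 km/s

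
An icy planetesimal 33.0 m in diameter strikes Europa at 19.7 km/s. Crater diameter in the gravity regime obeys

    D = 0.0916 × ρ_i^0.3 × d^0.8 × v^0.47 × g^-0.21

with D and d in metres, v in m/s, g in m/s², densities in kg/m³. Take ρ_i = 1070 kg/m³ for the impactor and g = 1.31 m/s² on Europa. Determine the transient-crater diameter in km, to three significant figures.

D ≈ 1.20 km

In SI units: v = 19700 m/s.
ρ_i^0.3 = 1070^0.3 = 8.106
d^0.8 = 33^0.8 = 16.40
v^0.47 = 19700^0.47 = 104.3
g^-0.21 = 1.31^-0.21 = 0.9449
D = 0.0916 × 8.106 × 16.40 × 104.3 × 0.9449 = 1200 m
   = 1.200 km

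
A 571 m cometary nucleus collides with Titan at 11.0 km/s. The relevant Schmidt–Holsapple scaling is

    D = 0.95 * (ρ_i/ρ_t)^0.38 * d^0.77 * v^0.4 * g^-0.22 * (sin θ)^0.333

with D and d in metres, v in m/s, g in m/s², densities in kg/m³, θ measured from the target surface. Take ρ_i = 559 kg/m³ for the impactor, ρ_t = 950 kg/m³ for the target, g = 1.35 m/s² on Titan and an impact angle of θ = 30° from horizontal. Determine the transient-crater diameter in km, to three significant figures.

In SI units: v = 11000 m/s.
(ρ_i/ρ_t)^0.38 = (559/950)^0.38 = 0.8175
d^0.77 = 571^0.77 = 132.6
v^0.4 = 11000^0.4 = 41.36
g^-0.22 = 1.35^-0.22 = 0.9361
(sin 30°)^0.333 = 0.5000^0.333 = 0.7939
D = 0.95 × 0.8175 × 132.6 × 41.36 × 0.9361 × 0.7939 = 3165 m
   = 3.165 km

D ≈ 3.17 km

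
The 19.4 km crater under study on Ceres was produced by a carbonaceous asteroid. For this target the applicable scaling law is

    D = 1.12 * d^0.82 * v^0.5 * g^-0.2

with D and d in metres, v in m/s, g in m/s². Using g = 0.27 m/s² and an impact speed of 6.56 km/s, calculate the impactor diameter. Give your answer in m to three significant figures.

Rearranging for d: d = [D / (1.12 · 6560^0.5 · 0.27^-0.2)]^(1/0.82).
D = 19400 m.
6560^0.5 = 80.99
0.27^-0.2 = 1.299
Denominator = 1.12 × 80.99 × 1.299 = 117.8
D / 117.8 = 19400 / 117.8 = 164.7
d = 164.7^(1/0.82) = 164.7^1.2195 = 505.0 m

d ≈ 505 m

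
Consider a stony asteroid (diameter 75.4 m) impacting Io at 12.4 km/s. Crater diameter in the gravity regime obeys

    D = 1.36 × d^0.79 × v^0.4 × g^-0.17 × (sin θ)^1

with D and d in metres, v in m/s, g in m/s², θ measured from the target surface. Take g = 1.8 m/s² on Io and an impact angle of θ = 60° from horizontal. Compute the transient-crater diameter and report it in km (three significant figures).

D ≈ 1.41 km

In SI units: v = 12400 m/s.
d^0.79 = 75.4^0.79 = 30.42
v^0.4 = 12400^0.4 = 43.39
g^-0.17 = 1.8^-0.17 = 0.9049
(sin 60°)^1 = 0.8660^1 = 0.8660
D = 1.36 × 30.42 × 43.39 × 0.9049 × 0.8660 = 1407 m
   = 1.407 km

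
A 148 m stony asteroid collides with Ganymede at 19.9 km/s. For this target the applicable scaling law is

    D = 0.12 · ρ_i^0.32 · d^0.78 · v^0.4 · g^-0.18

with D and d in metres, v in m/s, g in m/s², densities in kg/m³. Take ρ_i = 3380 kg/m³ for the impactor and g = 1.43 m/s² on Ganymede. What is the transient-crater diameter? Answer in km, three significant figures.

In SI units: v = 19900 m/s.
ρ_i^0.32 = 3380^0.32 = 13.47
d^0.78 = 148^0.78 = 49.30
v^0.4 = 19900^0.4 = 52.43
g^-0.18 = 1.43^-0.18 = 0.9376
D = 0.12 × 13.47 × 49.30 × 52.43 × 0.9376 = 3917 m
   = 3.917 km

D ≈ 3.92 km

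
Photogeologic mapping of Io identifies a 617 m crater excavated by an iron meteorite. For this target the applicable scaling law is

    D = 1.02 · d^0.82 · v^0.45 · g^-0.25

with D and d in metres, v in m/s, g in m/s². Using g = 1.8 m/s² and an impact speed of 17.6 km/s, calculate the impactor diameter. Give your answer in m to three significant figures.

d ≈ 13.8 m

Rearranging for d: d = [D / (1.02 · 17600^0.45 · 1.8^-0.25)]^(1/0.82).
17600^0.45 = 81.37
1.8^-0.25 = 0.8633
Denominator = 1.02 × 81.37 × 0.8633 = 71.65
D / 71.65 = 617 / 71.65 = 8.611
d = 8.611^(1/0.82) = 8.611^1.2195 = 13.81 m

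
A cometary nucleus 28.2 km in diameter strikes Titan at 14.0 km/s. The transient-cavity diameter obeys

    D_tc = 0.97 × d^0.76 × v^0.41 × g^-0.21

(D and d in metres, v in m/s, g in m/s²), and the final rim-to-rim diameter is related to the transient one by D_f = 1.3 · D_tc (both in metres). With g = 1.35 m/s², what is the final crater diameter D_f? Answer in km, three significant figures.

In SI: d = 28200 m, v = 14000 m/s.
d^0.76 = 28200^0.76 = 2411
v^0.41 = 14000^0.41 = 50.11
g^-0.21 = 1.35^-0.21 = 0.9389
D_tc = 0.97 × 2411 × 50.11 × 0.9389 = 1.100 × 10^5 m
D_f = 1.3 × 1.100 × 10^5 = 1.430 × 10^5 m
     = 143.0 km

D_f ≈ 143 km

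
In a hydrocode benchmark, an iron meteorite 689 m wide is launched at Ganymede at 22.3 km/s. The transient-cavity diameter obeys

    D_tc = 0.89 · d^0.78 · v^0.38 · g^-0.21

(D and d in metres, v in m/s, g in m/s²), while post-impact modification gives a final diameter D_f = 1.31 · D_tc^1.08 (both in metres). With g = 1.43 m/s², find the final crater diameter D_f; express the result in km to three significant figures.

D_f ≈ 16.0 km

v = 22300 m/s.
d^0.78 = 689^0.78 = 163.6
v^0.38 = 22300^0.38 = 44.91
g^-0.21 = 1.43^-0.21 = 0.9276
D_tc = 0.89 × 163.6 × 44.91 × 0.9276 = 6066 m
D_f = 1.31 × (6066)^1.08 = 15952 m
     = 15.95 km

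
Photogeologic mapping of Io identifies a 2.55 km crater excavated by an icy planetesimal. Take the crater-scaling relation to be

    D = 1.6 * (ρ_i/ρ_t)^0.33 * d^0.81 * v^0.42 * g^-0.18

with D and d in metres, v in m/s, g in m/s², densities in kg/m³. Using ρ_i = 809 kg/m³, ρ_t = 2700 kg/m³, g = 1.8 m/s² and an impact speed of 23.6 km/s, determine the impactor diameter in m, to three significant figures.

Rearranging for d: d = [D / (1.6 · (809/2700)^0.33 · 23600^0.42 · 1.8^-0.18)]^(1/0.81).
D = 2550 m.
(809/2700)^0.33 = 0.6719
23600^0.42 = 68.65
1.8^-0.18 = 0.8996
Denominator = 1.6 × 0.6719 × 68.65 × 0.8996 = 66.39
D / 66.39 = 2550 / 66.39 = 38.41
d = 38.41^(1/0.81) = 38.41^1.2346 = 90.40 m

d ≈ 90.4 m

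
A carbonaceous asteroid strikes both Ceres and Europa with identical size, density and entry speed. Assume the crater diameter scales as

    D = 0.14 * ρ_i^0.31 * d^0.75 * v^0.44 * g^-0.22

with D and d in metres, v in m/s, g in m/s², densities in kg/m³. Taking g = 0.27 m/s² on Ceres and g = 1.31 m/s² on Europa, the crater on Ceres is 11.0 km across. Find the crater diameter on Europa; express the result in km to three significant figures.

D ≈ 7.77 km

All impactor-dependent factors cancel in the ratio, leaving D_Europa/D_Ceres = (g_Europa/g_Ceres)^-0.22.
(1.31/0.27)^-0.22 = 4.852^-0.22 = 0.7065
D_Europa = 0.7065 × 11.0 km = 7.77 km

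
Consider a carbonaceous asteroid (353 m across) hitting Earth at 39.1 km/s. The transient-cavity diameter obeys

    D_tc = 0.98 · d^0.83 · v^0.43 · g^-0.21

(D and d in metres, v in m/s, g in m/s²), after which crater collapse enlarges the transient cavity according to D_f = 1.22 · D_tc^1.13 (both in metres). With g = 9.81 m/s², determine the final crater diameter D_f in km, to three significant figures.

v = 39100 m/s.
d^0.83 = 353^0.83 = 130.2
v^0.43 = 39100^0.43 = 94.33
g^-0.21 = 9.81^-0.21 = 0.6191
D_tc = 0.98 × 130.2 × 94.33 × 0.6191 = 7452 m
D_f = 1.22 × (7452)^1.13 = 28975 m
     = 28.98 km

D_f ≈ 29.0 km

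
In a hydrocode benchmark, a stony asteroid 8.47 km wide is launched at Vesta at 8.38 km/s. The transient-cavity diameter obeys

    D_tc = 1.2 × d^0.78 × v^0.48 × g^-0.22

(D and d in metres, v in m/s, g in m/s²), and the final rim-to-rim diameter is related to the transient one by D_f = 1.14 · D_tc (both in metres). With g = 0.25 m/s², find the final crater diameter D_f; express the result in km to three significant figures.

D_f ≈ 164 km

In SI: d = 8470 m, v = 8380 m/s.
d^0.78 = 8470^0.78 = 1158
v^0.48 = 8380^0.48 = 76.41
g^-0.22 = 0.25^-0.22 = 1.357
D_tc = 1.2 × 1158 × 76.41 × 1.357 = 1.441 × 10^5 m
D_f = 1.14 × 1.441 × 10^5 = 1.643 × 10^5 m
     = 164.3 km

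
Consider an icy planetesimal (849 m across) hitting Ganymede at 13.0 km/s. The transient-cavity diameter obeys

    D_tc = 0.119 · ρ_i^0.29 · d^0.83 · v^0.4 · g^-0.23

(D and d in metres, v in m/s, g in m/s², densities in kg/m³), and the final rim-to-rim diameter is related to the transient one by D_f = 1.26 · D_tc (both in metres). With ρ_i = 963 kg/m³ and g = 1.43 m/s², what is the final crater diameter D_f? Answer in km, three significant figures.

v = 13000 m/s.
ρ_i^0.29 = 963^0.29 = 7.332
d^0.83 = 849^0.83 = 269.8
v^0.4 = 13000^0.4 = 44.22
g^-0.23 = 1.43^-0.23 = 0.9210
D_tc = 0.119 × 7.332 × 269.8 × 44.22 × 0.9210 = 9587 m
D_f = 1.26 × 9587 = 12080 m
     = 12.08 km

D_f ≈ 12.1 km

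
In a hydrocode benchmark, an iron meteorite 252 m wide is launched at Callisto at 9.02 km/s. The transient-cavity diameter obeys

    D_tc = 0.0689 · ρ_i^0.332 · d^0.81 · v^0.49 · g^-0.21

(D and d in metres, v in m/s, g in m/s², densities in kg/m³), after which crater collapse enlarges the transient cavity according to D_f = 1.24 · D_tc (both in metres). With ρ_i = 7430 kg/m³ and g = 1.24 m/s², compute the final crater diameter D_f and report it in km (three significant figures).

D_f ≈ 12.0 km

v = 9020 m/s.
ρ_i^0.332 = 7430^0.332 = 19.28
d^0.81 = 252^0.81 = 88.13
v^0.49 = 9020^0.49 = 86.71
g^-0.21 = 1.24^-0.21 = 0.9558
D_tc = 0.0689 × 19.28 × 88.13 × 86.71 × 0.9558 = 9703 m
D_f = 1.24 × 9703 = 12032 m
     = 12.03 km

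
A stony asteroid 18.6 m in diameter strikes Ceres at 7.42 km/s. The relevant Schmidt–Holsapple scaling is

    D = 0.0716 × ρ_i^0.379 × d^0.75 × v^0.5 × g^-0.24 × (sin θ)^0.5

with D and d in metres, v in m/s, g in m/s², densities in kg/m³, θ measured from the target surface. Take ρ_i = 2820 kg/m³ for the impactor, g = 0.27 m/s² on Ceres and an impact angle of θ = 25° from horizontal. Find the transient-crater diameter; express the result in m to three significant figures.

In SI units: v = 7420 m/s.
ρ_i^0.379 = 2820^0.379 = 20.31
d^0.75 = 18.6^0.75 = 8.956
v^0.5 = 7420^0.5 = 86.14
g^-0.24 = 0.27^-0.24 = 1.369
(sin 25°)^0.5 = 0.4226^0.5 = 0.6501
D = 0.0716 × 20.31 × 8.956 × 86.14 × 1.369 × 0.6501 = 998.4 m

D ≈ 998 m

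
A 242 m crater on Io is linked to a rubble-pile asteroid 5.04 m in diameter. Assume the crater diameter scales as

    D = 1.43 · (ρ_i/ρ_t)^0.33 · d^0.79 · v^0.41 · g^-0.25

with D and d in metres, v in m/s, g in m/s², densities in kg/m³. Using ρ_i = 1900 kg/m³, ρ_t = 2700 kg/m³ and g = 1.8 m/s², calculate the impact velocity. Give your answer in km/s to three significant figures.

v ≈ 22.9 km/s

Rearranging for v: v = [D / (1.43 · (1900/2700)^0.33 · 5.04^0.79 · 1.8^-0.25)]^(1/0.41).
(1900/2700)^0.33 = 0.8905
5.04^0.79 = 3.589
1.8^-0.25 = 0.8633
Denominator = 1.43 × 0.8905 × 3.589 × 0.8633 = 3.946
D / 3.946 = 242 / 3.946 = 61.33
v = 61.33^(1/0.41) = 61.33^2.439 = 22916 m/s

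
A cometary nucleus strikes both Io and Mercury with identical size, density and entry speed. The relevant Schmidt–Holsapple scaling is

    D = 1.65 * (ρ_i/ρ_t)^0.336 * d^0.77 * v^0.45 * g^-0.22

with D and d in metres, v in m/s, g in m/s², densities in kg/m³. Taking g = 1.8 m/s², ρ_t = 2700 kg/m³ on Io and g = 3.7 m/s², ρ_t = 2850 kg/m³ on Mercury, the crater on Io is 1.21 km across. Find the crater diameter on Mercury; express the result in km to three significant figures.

D ≈ 1.01 km

The impactor-only factors (d, v, ρ_i) cancel in the ratio, leaving D_Mercury/D_Io = (g_Mercury/g_Io)^-0.22 · (ρ_t,Io/ρ_t,Mercury)^0.336.
(3.7/1.8)^-0.22 = 2.056^-0.22 = 0.8534
(2700/2850)^0.336 = 0.9474^0.336 = 0.9820
Ratio = 0.8534 × 0.9820 = 0.8380
D_Mercury = 0.8380 × 1.21 km = 1.01 km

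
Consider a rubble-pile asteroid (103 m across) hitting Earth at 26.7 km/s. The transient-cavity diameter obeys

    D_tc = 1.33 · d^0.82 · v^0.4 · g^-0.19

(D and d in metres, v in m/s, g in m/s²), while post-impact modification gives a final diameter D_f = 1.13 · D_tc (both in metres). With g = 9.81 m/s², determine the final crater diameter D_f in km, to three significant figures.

v = 26700 m/s.
d^0.82 = 103^0.82 = 44.72
v^0.4 = 26700^0.4 = 58.97
g^-0.19 = 9.81^-0.19 = 0.6480
D_tc = 1.33 × 44.72 × 58.97 × 0.6480 = 2273 m
D_f = 1.13 × 2273 = 2568 m
     = 2.568 km

D_f ≈ 2.57 km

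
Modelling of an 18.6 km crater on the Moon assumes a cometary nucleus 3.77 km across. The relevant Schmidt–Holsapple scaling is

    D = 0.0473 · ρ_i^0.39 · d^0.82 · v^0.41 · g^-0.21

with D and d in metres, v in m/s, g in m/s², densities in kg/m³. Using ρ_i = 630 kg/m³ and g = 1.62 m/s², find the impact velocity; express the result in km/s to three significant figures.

v ≈ 8.66 km/s

Rearranging for v: v = [D / (0.0473 · 630^0.39 · 3770^0.82 · 1.62^-0.21)]^(1/0.41).
D = 18600 m.
630^0.39 = 12.35
3770^0.82 = 856.2
1.62^-0.21 = 0.9037
Denominator = 0.0473 × 12.35 × 856.2 × 0.9037 = 452.0
D / 452.0 = 18600 / 452.0 = 41.15
v = 41.15^(1/0.41) = 41.15^2.439 = 8659 m/s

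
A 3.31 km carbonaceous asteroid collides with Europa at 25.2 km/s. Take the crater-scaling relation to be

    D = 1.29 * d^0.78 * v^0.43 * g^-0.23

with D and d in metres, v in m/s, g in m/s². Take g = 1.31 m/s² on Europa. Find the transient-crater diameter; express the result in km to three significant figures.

In SI units: d = 3310 m, v = 25200 m/s.
d^0.78 = 3310^0.78 = 556.5
v^0.43 = 25200^0.43 = 78.09
g^-0.23 = 1.31^-0.23 = 0.9398
D = 1.29 × 556.5 × 78.09 × 0.9398 = 52685 m
   = 52.68 km

D ≈ 52.7 km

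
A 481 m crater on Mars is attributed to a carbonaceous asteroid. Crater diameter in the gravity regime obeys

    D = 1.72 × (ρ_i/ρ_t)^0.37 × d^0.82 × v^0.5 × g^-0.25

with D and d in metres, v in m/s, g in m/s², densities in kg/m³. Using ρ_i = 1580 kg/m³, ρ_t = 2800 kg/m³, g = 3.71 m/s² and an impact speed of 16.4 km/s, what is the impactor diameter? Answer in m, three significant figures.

Rearranging for d: d = [D / (1.72 · (1580/2800)^0.37 · 16400^0.5 · 3.71^-0.25)]^(1/0.82).
(1580/2800)^0.37 = 0.8092
16400^0.5 = 128.1
3.71^-0.25 = 0.7205
Denominator = 1.72 × 0.8092 × 128.1 × 0.7205 = 128.5
D / 128.5 = 481 / 128.5 = 3.743
d = 3.743^(1/0.82) = 3.743^1.2195 = 5.001 m

d ≈ 5.00 m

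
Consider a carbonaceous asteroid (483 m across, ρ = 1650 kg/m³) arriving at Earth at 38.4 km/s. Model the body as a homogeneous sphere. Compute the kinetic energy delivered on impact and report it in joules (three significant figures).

E ≈ 7.18 × 10^19 J

v = 38400 m/s.
Mass m = (π/6) ρ d³ = (π/6) × 1650 × (483)³ = 9.735 × 10^10 kg
E = ½ m v² = 0.5 × 9.735 × 10^10 × (38400)² = 7.177 × 10^19 J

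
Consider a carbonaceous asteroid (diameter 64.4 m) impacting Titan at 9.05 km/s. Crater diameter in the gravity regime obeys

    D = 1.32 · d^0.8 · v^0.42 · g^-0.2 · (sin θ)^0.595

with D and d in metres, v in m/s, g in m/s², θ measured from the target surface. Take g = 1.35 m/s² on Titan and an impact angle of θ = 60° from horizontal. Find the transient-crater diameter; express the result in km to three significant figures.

In SI units: v = 9050 m/s.
d^0.8 = 64.4^0.8 = 28.00
v^0.42 = 9050^0.42 = 45.90
g^-0.2 = 1.35^-0.2 = 0.9417
(sin 60°)^0.595 = 0.8660^0.595 = 0.9180
D = 1.32 × 28.00 × 45.90 × 0.9417 × 0.9180 = 1467 m
   = 1.467 km

D ≈ 1.47 km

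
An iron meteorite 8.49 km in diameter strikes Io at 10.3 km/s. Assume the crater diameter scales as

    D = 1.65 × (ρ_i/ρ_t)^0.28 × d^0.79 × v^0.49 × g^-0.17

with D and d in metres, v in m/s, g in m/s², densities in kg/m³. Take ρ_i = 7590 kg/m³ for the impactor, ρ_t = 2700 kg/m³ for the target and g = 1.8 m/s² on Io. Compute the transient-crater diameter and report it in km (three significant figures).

D ≈ 234 km

In SI units: d = 8490 m, v = 10300 m/s.
(ρ_i/ρ_t)^0.28 = (7590/2700)^0.28 = 1.336
d^0.79 = 8490^0.79 = 1270
v^0.49 = 10300^0.49 = 92.53
g^-0.17 = 1.8^-0.17 = 0.9049
D = 1.65 × 1.336 × 1270 × 92.53 × 0.9049 = 2.344 × 10^5 m
   = 234.4 km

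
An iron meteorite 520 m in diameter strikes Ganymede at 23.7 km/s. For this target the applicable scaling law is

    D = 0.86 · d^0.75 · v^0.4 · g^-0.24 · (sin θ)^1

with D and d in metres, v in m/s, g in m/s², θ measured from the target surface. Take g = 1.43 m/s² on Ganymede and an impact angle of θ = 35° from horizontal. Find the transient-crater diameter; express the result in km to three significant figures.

In SI units: v = 23700 m/s.
d^0.75 = 520^0.75 = 108.9
v^0.4 = 23700^0.4 = 56.22
g^-0.24 = 1.43^-0.24 = 0.9177
(sin 35°)^1 = 0.5736^1 = 0.5736
D = 0.86 × 108.9 × 56.22 × 0.9177 × 0.5736 = 2772 m
   = 2.772 km

D ≈ 2.77 km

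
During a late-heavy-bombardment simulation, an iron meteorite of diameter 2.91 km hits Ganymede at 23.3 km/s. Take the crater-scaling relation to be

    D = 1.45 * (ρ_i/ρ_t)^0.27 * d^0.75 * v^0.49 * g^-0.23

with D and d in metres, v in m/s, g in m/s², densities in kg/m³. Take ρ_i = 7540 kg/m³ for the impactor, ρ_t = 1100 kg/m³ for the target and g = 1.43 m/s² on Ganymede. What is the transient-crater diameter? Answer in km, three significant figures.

In SI units: d = 2910 m, v = 23300 m/s.
(ρ_i/ρ_t)^0.27 = (7540/1100)^0.27 = 1.682
d^0.75 = 2910^0.75 = 396.2
v^0.49 = 23300^0.49 = 138.0
g^-0.23 = 1.43^-0.23 = 0.9210
D = 1.45 × 1.682 × 396.2 × 138.0 × 0.9210 = 1.228 × 10^5 m
   = 122.8 km

D ≈ 123 km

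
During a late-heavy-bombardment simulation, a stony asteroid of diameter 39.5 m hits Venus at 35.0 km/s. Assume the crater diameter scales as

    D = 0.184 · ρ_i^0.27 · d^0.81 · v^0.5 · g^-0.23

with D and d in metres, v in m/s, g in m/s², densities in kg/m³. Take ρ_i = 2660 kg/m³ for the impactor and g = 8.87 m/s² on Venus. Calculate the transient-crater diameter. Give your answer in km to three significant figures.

D ≈ 3.44 km

In SI units: v = 35000 m/s.
ρ_i^0.27 = 2660^0.27 = 8.408
d^0.81 = 39.5^0.81 = 19.64
v^0.5 = 35000^0.5 = 187.1
g^-0.23 = 8.87^-0.23 = 0.6053
D = 0.184 × 8.408 × 19.64 × 187.1 × 0.6053 = 3441 m
   = 3.441 km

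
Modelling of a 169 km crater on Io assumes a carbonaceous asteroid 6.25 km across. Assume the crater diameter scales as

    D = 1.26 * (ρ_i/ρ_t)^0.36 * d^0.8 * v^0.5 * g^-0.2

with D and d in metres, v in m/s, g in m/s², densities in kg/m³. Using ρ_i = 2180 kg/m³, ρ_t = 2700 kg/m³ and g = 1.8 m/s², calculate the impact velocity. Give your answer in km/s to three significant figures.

Rearranging for v: v = [D / (1.26 · (2180/2700)^0.36 · 6250^0.8 · 1.8^-0.2)]^(1/0.5).
D = 169000 m.
(2180/2700)^0.36 = 0.9259
6250^0.8 = 1088
1.8^-0.2 = 0.8891
Denominator = 1.26 × 0.9259 × 1088 × 0.8891 = 1129
D / 1129 = 169000 / 1129 = 149.7
v = 149.7^(1/0.5) = 149.7^2 = 22410 m/s

v ≈ 22.4 km/s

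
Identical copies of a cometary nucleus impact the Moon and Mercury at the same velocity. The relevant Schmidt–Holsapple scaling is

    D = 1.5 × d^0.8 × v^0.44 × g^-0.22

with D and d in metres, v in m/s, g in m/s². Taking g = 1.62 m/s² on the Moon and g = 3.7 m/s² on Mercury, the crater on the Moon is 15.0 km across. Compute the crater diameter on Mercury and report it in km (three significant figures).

All impactor-dependent factors cancel in the ratio, leaving D_Mercury/D_Moon = (g_Mercury/g_Moon)^-0.22.
(3.7/1.62)^-0.22 = 2.284^-0.22 = 0.8338
D_Mercury = 0.8338 × 15.0 km = 12.5 km

D ≈ 12.5 km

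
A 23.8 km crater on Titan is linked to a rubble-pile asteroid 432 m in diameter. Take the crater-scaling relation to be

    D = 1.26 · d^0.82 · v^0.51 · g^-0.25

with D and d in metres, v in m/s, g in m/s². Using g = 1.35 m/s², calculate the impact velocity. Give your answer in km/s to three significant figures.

v ≈ 16.3 km/s

Rearranging for v: v = [D / (1.26 · 432^0.82 · 1.35^-0.25)]^(1/0.51).
D = 23800 m.
432^0.82 = 144.9
1.35^-0.25 = 0.9277
Denominator = 1.26 × 144.9 × 0.9277 = 169.4
D / 169.4 = 23800 / 169.4 = 140.5
v = 140.5^(1/0.51) = 140.5^1.9608 = 16262 m/s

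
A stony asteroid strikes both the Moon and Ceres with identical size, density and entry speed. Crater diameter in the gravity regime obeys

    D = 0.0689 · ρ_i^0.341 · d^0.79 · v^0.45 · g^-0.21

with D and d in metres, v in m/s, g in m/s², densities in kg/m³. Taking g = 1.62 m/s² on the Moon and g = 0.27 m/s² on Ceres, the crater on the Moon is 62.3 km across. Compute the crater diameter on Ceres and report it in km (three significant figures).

All impactor-dependent factors cancel in the ratio, leaving D_Ceres/D_Moon = (g_Ceres/g_Moon)^-0.21.
(0.27/1.62)^-0.21 = 0.1667^-0.21 = 1.457
D_Ceres = 1.457 × 62.3 km = 90.8 km

D ≈ 90.8 km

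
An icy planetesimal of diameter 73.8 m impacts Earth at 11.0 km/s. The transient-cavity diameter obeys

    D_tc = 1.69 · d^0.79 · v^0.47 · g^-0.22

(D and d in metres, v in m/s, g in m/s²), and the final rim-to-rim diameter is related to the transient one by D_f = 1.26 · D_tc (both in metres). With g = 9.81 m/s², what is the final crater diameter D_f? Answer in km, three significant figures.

D_f ≈ 3.06 km

v = 11000 m/s.
d^0.79 = 73.8^0.79 = 29.91
v^0.47 = 11000^0.47 = 79.33
g^-0.22 = 9.81^-0.22 = 0.6051
D_tc = 1.69 × 29.91 × 79.33 × 0.6051 = 2426 m
D_f = 1.26 × 2426 = 3057 m
     = 3.057 km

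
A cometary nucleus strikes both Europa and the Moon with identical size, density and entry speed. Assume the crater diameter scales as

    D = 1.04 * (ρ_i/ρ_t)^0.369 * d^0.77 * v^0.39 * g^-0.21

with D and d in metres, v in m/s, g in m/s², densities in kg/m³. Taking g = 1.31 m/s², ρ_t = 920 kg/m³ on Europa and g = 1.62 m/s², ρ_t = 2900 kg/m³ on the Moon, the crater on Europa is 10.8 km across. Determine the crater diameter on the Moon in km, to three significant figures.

The impactor-only factors (d, v, ρ_i) cancel in the ratio, leaving D_Moon/D_Europa = (g_Moon/g_Europa)^-0.21 · (ρ_t,Europa/ρ_t,Moon)^0.369.
(1.62/1.31)^-0.21 = 1.237^-0.21 = 0.9563
(920/2900)^0.369 = 0.3172^0.369 = 0.6546
Ratio = 0.9563 × 0.6546 = 0.6260
D_Moon = 0.6260 × 10.8 km = 6.76 km

D ≈ 6.76 km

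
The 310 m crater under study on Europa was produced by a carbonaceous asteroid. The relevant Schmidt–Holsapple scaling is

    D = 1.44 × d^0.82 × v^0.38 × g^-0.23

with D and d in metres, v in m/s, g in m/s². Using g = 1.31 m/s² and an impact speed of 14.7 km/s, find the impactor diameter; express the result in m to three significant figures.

Rearranging for d: d = [D / (1.44 · 14700^0.38 · 1.31^-0.23)]^(1/0.82).
14700^0.38 = 38.33
1.31^-0.23 = 0.9398
Denominator = 1.44 × 38.33 × 0.9398 = 51.87
D / 51.87 = 310 / 51.87 = 5.976
d = 5.976^(1/0.82) = 5.976^1.2195 = 8.848 m

d ≈ 8.85 m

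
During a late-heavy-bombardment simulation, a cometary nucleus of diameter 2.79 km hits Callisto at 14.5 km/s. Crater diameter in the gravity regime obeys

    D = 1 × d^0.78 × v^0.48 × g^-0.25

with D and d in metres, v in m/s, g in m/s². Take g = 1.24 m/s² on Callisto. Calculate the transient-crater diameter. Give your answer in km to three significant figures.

D ≈ 45.9 km

In SI units: d = 2790 m, v = 14500 m/s.
d^0.78 = 2790^0.78 = 487.0
v^0.48 = 14500^0.48 = 99.42
g^-0.25 = 1.24^-0.25 = 0.9476
D = 1 × 487.0 × 99.42 × 0.9476 = 45880 m
   = 45.88 km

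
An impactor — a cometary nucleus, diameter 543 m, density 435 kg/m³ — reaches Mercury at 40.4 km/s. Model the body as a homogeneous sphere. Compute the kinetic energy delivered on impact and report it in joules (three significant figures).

E ≈ 2.98 × 10^19 J

v = 40400 m/s.
Mass m = (π/6) ρ d³ = (π/6) × 435 × (543)³ = 3.647 × 10^10 kg
E = ½ m v² = 0.5 × 3.647 × 10^10 × (40400)² = 2.976 × 10^19 J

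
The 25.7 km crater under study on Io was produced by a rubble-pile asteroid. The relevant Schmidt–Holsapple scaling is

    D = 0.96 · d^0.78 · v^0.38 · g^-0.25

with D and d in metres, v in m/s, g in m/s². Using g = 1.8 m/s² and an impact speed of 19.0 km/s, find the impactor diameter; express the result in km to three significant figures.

d ≈ 4.72 km

Rearranging for d: d = [D / (0.96 · 19000^0.38 · 1.8^-0.25)]^(1/0.78).
D = 25700 m.
19000^0.38 = 42.26
1.8^-0.25 = 0.8633
Denominator = 0.96 × 42.26 × 0.8633 = 35.02
D / 35.02 = 25700 / 35.02 = 733.9
d = 733.9^(1/0.78) = 733.9^1.2821 = 4721 m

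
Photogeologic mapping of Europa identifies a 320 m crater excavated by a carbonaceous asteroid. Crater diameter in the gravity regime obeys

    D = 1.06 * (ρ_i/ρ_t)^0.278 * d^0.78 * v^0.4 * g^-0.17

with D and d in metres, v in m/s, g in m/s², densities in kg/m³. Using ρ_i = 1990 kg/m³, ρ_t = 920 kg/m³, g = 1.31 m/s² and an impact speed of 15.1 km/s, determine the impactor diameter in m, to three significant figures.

d ≈ 8.76 m

Rearranging for d: d = [D / (1.06 · (1990/920)^0.278 · 15100^0.4 · 1.31^-0.17)]^(1/0.78).
(1990/920)^0.278 = 1.239
15100^0.4 = 46.95
1.31^-0.17 = 0.9551
Denominator = 1.06 × 1.239 × 46.95 × 0.9551 = 58.89
D / 58.89 = 320 / 58.89 = 5.434
d = 5.434^(1/0.78) = 5.434^1.2821 = 8.760 m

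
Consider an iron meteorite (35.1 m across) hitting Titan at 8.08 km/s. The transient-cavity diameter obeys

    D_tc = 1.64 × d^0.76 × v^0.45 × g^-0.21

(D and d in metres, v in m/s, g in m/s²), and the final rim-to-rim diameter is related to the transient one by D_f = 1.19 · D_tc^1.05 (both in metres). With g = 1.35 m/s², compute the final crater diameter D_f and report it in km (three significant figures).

v = 8080 m/s.
d^0.76 = 35.1^0.76 = 14.94
v^0.45 = 8080^0.45 = 57.32
g^-0.21 = 1.35^-0.21 = 0.9389
D_tc = 1.64 × 14.94 × 57.32 × 0.9389 = 1319 m
D_f = 1.19 × (1319)^1.05 = 2248 m
     = 2.248 km

D_f ≈ 2.25 km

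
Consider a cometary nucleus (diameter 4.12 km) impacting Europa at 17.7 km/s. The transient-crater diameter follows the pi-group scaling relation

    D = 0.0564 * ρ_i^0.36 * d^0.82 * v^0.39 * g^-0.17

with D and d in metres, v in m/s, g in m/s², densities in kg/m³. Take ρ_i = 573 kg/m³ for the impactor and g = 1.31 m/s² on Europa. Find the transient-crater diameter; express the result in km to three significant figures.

In SI units: d = 4120 m, v = 17700 m/s.
ρ_i^0.36 = 573^0.36 = 9.839
d^0.82 = 4120^0.82 = 920.9
v^0.39 = 17700^0.39 = 45.36
g^-0.17 = 1.31^-0.17 = 0.9551
D = 0.0564 × 9.839 × 920.9 × 45.36 × 0.9551 = 22139 m
   = 22.14 km

D ≈ 22.1 km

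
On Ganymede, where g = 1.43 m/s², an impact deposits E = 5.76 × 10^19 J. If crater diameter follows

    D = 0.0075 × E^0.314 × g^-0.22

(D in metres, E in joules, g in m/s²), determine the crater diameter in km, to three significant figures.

E^0.314 = (5.76 × 10^19)^0.314 = 1.602 × 10^6
g^-0.22 = 1.43^-0.22 = 0.9243
D = 0.0075 × 1.602 × 10^6 × 0.9243 = 11105 m
   = 11.11 km

D ≈ 11.1 km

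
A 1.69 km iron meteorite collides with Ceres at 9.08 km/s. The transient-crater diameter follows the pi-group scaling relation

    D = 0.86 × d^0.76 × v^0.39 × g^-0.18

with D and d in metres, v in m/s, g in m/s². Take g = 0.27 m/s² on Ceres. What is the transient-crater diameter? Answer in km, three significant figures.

In SI units: d = 1690 m, v = 9080 m/s.
d^0.76 = 1690^0.76 = 283.9
v^0.39 = 9080^0.39 = 34.97
g^-0.18 = 0.27^-0.18 = 1.266
D = 0.86 × 283.9 × 34.97 × 1.266 = 10809 m
   = 10.81 km

D ≈ 10.8 km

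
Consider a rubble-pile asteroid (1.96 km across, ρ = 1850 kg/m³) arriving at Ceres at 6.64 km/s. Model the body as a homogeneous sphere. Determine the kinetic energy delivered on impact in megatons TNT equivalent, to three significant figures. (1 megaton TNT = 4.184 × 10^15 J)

E ≈ 38400 Mt TNT

d = 1960 m; v = 6640 m/s.
Mass m = (π/6) ρ d³ = (π/6) × 1850 × (1960)³ = 7.294 × 10^12 kg
E = ½ m v² = 0.5 × 7.294 × 10^12 × (6640)² = 1.608 × 10^20 J
   = 1.608 × 10^20 / 4.184×10^15 = 38432 Mt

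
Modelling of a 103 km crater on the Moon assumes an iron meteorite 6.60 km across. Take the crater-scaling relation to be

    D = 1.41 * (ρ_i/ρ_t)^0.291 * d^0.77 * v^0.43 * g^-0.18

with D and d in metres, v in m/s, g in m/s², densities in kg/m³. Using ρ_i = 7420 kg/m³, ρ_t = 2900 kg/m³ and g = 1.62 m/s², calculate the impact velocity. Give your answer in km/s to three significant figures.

Rearranging for v: v = [D / (1.41 · (7420/2900)^0.291 · 6600^0.77 · 1.62^-0.18)]^(1/0.43).
D = 103000 m.
(7420/2900)^0.291 = 1.314
6600^0.77 = 873.1
1.62^-0.18 = 0.9168
Denominator = 1.41 × 1.314 × 873.1 × 0.9168 = 1483
D / 1483 = 103000 / 1483 = 69.45
v = 69.45^(1/0.43) = 69.45^2.3256 = 19186 m/s

v ≈ 19.2 km/s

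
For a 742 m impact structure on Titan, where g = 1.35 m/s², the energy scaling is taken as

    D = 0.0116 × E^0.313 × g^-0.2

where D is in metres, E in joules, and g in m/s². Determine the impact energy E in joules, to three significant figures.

E ≈ 2.74 × 10^15 J

Rearranging: E = [D / (0.0116 · g^-0.2)]^(1/0.313).
g^-0.2 = 1.35^-0.2 = 0.9417
D / (0.0116 × 0.9417) = 742 / (0.01092) = 6.795 × 10^4
E = (6.795 × 10^4)^3.1949 = 2.744 × 10^15 J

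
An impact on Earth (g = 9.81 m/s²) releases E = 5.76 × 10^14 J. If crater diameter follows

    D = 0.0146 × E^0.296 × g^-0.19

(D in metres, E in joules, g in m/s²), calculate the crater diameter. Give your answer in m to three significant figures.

D ≈ 221 m

E^0.296 = (5.76 × 10^14)^0.296 = 2.339 × 10^4
g^-0.19 = 9.81^-0.19 = 0.6480
D = 0.0146 × 2.339 × 10^4 × 0.6480 = 221.3 m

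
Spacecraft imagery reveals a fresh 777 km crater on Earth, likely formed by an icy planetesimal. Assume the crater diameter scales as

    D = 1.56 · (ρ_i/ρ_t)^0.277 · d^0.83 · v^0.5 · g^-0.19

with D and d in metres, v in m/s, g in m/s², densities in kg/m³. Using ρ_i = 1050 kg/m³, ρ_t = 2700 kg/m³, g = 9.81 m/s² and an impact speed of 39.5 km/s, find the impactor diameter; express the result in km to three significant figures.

d ≈ 28.8 km

Rearranging for d: d = [D / (1.56 · (1050/2700)^0.277 · 39500^0.5 · 9.81^-0.19)]^(1/0.83).
D = 777000 m.
(1050/2700)^0.277 = 0.7698
39500^0.5 = 198.7
9.81^-0.19 = 0.6480
Denominator = 1.56 × 0.7698 × 198.7 × 0.6480 = 154.6
D / 154.6 = 777000 / 154.6 = 5026
d = 5026^(1/0.83) = 5026^1.2048 = 28789 m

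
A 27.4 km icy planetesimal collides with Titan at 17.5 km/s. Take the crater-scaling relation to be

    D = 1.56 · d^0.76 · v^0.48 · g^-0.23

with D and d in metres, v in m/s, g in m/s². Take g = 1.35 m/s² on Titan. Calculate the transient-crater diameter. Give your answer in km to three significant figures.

D ≈ 374 km

In SI units: d = 27400 m, v = 17500 m/s.
d^0.76 = 27400^0.76 = 2359
v^0.48 = 17500^0.48 = 108.8
g^-0.23 = 1.35^-0.23 = 0.9333
D = 1.56 × 2359 × 108.8 × 0.9333 = 3.737 × 10^5 m
   = 373.7 km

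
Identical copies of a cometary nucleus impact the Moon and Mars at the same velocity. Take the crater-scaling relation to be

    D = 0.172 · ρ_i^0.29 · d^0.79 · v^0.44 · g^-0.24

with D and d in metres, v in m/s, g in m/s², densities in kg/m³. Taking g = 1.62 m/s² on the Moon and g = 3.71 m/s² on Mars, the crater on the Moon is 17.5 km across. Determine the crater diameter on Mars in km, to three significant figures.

All impactor-dependent factors cancel in the ratio, leaving D_Mars/D_Moon = (g_Mars/g_Moon)^-0.24.
(3.71/1.62)^-0.24 = 2.290^-0.24 = 0.8197
D_Mars = 0.8197 × 17.5 km = 14.3 km

D ≈ 14.3 km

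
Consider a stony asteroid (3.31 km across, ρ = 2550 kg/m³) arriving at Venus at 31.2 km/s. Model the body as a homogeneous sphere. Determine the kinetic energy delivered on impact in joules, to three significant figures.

E ≈ 2.36 × 10^22 J

d = 3310 m; v = 31200 m/s.
Mass m = (π/6) ρ d³ = (π/6) × 2550 × (3310)³ = 4.842 × 10^13 kg
E = ½ m v² = 0.5 × 4.842 × 10^13 × (31200)² = 2.357 × 10^22 J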